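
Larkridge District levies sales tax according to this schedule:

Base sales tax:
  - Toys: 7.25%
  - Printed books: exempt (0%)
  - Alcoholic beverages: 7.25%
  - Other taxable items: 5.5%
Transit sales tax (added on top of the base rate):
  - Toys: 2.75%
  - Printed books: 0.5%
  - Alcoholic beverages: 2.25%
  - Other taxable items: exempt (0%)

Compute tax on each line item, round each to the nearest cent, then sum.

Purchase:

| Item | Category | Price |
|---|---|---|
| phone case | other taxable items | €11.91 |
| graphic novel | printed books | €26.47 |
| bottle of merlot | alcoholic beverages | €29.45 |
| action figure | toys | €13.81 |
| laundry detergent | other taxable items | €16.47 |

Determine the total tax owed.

€5.88

Phone case €11.91: other taxable items → 5.5% + 0% transit = 5.5% → €0.66
Graphic novel €26.47: printed books → 0% + 0.5% transit = 0.5% → €0.13
Bottle of merlot €29.45: alcoholic beverages → 7.25% + 2.25% transit = 9.5% → €2.80
Action figure €13.81: toys → 7.25% + 2.75% transit = 10% → €1.38
Laundry detergent €16.47: other taxable items → 5.5% + 0% transit = 5.5% → €0.91
Total tax = €0.66 + €0.13 + €2.80 + €1.38 + €0.91 = €5.88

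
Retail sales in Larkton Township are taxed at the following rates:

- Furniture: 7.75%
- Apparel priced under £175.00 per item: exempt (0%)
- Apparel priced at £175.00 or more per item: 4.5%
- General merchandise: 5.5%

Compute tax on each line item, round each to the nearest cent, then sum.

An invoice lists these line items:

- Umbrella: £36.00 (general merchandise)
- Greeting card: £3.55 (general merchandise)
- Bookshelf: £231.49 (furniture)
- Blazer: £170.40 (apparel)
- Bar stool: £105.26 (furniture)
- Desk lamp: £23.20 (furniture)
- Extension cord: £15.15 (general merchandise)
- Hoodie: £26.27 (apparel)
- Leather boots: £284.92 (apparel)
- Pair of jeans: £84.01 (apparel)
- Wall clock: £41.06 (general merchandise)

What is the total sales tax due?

Umbrella £36.00: general merchandise → 5.5% → £1.98
Greeting card £3.55: general merchandise → 5.5% → £0.20
Bookshelf £231.49: furniture → 7.75% → £17.94
Blazer £170.40: apparel, under £175.00 → 0% → £0.00
Bar stool £105.26: furniture → 7.75% → £8.16
Desk lamp £23.20: furniture → 7.75% → £1.80
Extension cord £15.15: general merchandise → 5.5% → £0.83
Hoodie £26.27: apparel, under £175.00 → 0% → £0.00
Leather boots £284.92: apparel, £175.00 or more → 4.5% → £12.82
Pair of jeans £84.01: apparel, under £175.00 → 0% → £0.00
Wall clock £41.06: general merchandise → 5.5% → £2.26
Total tax = £1.98 + £0.20 + £17.94 + £8.16 + £1.80 + £0.83 + £12.82 + £2.26 = £45.99

£45.99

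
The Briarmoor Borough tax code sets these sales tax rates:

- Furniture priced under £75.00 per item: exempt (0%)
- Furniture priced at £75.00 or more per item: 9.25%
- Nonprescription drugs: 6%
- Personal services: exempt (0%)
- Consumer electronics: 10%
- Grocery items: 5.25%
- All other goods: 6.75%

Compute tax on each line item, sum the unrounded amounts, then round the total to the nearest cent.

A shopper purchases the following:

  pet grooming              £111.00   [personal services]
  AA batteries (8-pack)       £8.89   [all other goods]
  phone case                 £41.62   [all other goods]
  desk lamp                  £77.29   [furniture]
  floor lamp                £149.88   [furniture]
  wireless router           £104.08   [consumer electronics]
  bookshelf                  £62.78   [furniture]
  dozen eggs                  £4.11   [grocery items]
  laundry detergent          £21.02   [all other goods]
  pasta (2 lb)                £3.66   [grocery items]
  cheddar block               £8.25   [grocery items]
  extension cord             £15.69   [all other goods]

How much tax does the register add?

Pet grooming £111.00: personal services → 0% → £0.00
AA batteries (8-pack) £8.89: all other goods → 6.75% → £0.600075
Phone case £41.62: all other goods → 6.75% → £2.80935
Desk lamp £77.29: furniture, £75.00 or more → 9.25% → £7.149325
Floor lamp £149.88: furniture, £75.00 or more → 9.25% → £13.8639
Wireless router £104.08: consumer electronics → 10% → £10.408
Bookshelf £62.78: furniture, under £75.00 → 0% → £0.00
Dozen eggs £4.11: grocery items → 5.25% → £0.215775
Laundry detergent £21.02: all other goods → 6.75% → £1.41885
Pasta (2 lb) £3.66: grocery items → 5.25% → £0.19215
Cheddar block £8.25: grocery items → 5.25% → £0.433125
Extension cord £15.69: all other goods → 6.75% → £1.059075
Unrounded tax sum = £38.149625 → £38.15

£38.15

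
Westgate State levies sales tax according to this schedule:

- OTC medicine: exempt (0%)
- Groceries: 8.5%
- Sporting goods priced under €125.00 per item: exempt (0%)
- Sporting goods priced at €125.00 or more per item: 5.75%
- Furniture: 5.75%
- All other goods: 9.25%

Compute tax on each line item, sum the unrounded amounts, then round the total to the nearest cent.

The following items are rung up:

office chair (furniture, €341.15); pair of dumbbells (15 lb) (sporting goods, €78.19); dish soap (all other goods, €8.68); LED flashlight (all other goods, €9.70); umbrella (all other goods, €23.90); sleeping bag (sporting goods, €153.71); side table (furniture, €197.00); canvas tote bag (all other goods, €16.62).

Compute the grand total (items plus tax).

€874.18

Office chair €341.15: furniture → 5.75% → €19.616125
Pair of dumbbells (15 lb) €78.19: sporting goods, under €125.00 → 0% → €0.00
Dish soap €8.68: all other goods → 9.25% → €0.8029
LED flashlight €9.70: all other goods → 9.25% → €0.89725
Umbrella €23.90: all other goods → 9.25% → €2.21075
Sleeping bag €153.71: sporting goods, €125.00 or more → 5.75% → €8.838325
Side table €197.00: furniture → 5.75% → €11.3275
Canvas tote bag €16.62: all other goods → 9.25% → €1.53735
Subtotal = €828.95; unrounded tax = €45.2302 → €45.23; total due = €874.18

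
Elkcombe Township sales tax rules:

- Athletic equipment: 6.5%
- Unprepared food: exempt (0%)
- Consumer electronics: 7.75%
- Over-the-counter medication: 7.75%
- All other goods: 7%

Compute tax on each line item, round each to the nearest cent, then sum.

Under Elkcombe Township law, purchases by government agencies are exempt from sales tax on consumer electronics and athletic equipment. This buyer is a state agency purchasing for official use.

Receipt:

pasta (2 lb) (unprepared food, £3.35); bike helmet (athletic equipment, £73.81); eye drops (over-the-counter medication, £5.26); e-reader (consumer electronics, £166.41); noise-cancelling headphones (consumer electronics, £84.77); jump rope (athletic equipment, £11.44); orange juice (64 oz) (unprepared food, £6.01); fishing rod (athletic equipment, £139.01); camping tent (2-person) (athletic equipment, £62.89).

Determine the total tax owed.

Pasta (2 lb) £3.35: unprepared food → 0% → £0.00
Bike helmet £73.81: athletic equipment, buyer-exempt → 0% → £0.00
Eye drops £5.26: over-the-counter medication → 7.75% → £0.41
E-reader £166.41: consumer electronics, buyer-exempt → 0% → £0.00
Noise-cancelling headphones £84.77: consumer electronics, buyer-exempt → 0% → £0.00
Jump rope £11.44: athletic equipment, buyer-exempt → 0% → £0.00
Orange juice (64 oz) £6.01: unprepared food → 0% → £0.00
Fishing rod £139.01: athletic equipment, buyer-exempt → 0% → £0.00
Camping tent (2-person) £62.89: athletic equipment, buyer-exempt → 0% → £0.00
Total tax = £0.41

£0.41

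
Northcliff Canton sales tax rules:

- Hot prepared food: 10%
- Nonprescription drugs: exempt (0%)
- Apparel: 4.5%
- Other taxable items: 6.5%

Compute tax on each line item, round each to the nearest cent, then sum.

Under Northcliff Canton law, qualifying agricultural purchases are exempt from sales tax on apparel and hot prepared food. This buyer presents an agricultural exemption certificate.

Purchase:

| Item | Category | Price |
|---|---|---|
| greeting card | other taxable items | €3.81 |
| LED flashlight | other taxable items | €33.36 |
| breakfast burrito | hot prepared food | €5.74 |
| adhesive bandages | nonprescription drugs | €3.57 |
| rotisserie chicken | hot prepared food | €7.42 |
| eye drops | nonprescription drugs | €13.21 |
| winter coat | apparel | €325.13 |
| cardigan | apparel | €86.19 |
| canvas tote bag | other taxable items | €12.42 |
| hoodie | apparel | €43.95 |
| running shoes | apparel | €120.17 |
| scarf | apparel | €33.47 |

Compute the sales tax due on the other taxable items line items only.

Greeting card €3.81: other taxable items → 6.5% → €0.25
LED flashlight €33.36: other taxable items → 6.5% → €2.17
Canvas tote bag €12.42: other taxable items → 6.5% → €0.81
Tax on other taxable items = €0.25 + €2.17 + €0.81 = €3.23

€3.23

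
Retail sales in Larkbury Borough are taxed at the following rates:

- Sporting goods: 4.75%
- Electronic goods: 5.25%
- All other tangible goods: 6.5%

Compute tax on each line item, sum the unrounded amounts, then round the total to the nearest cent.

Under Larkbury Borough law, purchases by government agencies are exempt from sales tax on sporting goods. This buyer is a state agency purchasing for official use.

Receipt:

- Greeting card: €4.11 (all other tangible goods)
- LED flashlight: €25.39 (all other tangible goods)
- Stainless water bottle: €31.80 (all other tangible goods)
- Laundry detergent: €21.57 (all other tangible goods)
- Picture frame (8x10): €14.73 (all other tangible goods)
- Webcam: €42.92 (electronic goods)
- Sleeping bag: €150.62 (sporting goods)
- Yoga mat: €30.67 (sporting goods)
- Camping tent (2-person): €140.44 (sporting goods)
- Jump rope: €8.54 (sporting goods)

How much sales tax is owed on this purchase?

€8.60

Greeting card €4.11: all other tangible goods → 6.5% → €0.26715
LED flashlight €25.39: all other tangible goods → 6.5% → €1.65035
Stainless water bottle €31.80: all other tangible goods → 6.5% → €2.067
Laundry detergent €21.57: all other tangible goods → 6.5% → €1.40205
Picture frame (8x10) €14.73: all other tangible goods → 6.5% → €0.95745
Webcam €42.92: electronic goods → 5.25% → €2.2533
Sleeping bag €150.62: sporting goods, buyer-exempt → 0% → €0.00
Yoga mat €30.67: sporting goods, buyer-exempt → 0% → €0.00
Camping tent (2-person) €140.44: sporting goods, buyer-exempt → 0% → €0.00
Jump rope €8.54: sporting goods, buyer-exempt → 0% → €0.00
Unrounded tax sum = €8.5973 → €8.60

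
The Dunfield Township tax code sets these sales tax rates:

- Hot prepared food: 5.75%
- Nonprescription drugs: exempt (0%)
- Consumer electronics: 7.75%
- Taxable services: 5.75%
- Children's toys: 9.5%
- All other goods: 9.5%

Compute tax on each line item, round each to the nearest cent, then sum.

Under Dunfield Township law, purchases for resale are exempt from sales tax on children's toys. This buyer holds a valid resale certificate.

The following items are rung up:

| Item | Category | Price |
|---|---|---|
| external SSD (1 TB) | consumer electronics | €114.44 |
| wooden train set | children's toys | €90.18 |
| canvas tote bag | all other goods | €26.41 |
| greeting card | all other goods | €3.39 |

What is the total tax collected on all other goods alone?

Canvas tote bag €26.41: all other goods → 9.5% → €2.51
Greeting card €3.39: all other goods → 9.5% → €0.32
Tax on all other goods = €2.51 + €0.32 = €2.83

€2.83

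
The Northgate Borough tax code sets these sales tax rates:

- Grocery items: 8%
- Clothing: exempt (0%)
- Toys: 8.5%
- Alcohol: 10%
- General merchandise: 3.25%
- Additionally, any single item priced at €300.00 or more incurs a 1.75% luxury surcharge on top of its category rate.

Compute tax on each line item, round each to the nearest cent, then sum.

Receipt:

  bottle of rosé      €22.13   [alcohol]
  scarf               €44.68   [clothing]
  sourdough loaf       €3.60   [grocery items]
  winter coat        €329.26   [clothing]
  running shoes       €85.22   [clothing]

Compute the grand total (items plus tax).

Bottle of rosé €22.13: alcohol → 10% → €2.21
Scarf €44.68: clothing → 0% → €0.00
Sourdough loaf €3.60: grocery items → 8% → €0.29
Winter coat €329.26: clothing → 0% + 1.75% surcharge = 1.75% → €5.76
Running shoes €85.22: clothing → 0% → €0.00
Subtotal = €484.89; tax = €8.26; total due = €493.15

€493.15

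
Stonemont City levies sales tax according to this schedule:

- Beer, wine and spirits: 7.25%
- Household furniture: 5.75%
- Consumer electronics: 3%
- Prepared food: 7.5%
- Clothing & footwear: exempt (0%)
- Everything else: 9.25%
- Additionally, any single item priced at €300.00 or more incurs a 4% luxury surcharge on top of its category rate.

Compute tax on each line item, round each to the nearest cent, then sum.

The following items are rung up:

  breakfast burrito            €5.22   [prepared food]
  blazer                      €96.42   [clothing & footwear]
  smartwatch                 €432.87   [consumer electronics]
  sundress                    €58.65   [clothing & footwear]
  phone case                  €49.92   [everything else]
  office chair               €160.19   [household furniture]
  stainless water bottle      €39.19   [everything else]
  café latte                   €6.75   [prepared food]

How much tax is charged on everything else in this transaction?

€8.25

Phone case €49.92: everything else → 9.25% → €4.62
Stainless water bottle €39.19: everything else → 9.25% → €3.63
Tax on everything else = €4.62 + €3.63 = €8.25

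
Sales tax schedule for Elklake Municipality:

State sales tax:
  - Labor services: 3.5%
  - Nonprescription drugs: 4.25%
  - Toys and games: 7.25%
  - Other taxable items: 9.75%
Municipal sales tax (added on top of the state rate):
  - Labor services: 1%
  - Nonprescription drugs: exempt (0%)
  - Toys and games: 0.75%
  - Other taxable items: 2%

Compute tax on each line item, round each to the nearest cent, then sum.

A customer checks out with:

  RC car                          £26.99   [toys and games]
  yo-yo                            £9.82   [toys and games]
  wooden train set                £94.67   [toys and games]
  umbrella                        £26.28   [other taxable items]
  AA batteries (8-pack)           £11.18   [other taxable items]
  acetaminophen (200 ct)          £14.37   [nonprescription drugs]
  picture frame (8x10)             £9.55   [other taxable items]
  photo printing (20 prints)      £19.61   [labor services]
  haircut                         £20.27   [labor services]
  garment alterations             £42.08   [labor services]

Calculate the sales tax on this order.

RC car £26.99: toys and games → 7.25% + 0.75% municipal = 8% → £2.16
Yo-yo £9.82: toys and games → 7.25% + 0.75% municipal = 8% → £0.79
Wooden train set £94.67: toys and games → 7.25% + 0.75% municipal = 8% → £7.57
Umbrella £26.28: other taxable items → 9.75% + 2% municipal = 11.75% → £3.09
AA batteries (8-pack) £11.18: other taxable items → 9.75% + 2% municipal = 11.75% → £1.31
Acetaminophen (200 ct) £14.37: nonprescription drugs → 4.25% + 0% municipal = 4.25% → £0.61
Picture frame (8x10) £9.55: other taxable items → 9.75% + 2% municipal = 11.75% → £1.12
Photo printing (20 prints) £19.61: labor services → 3.5% + 1% municipal = 4.5% → £0.88
Haircut £20.27: labor services → 3.5% + 1% municipal = 4.5% → £0.91
Garment alterations £42.08: labor services → 3.5% + 1% municipal = 4.5% → £1.89
Total tax = £2.16 + £0.79 + £7.57 + £3.09 + £1.31 + £0.61 + £1.12 + £0.88 + £0.91 + £1.89 = £20.33

£20.33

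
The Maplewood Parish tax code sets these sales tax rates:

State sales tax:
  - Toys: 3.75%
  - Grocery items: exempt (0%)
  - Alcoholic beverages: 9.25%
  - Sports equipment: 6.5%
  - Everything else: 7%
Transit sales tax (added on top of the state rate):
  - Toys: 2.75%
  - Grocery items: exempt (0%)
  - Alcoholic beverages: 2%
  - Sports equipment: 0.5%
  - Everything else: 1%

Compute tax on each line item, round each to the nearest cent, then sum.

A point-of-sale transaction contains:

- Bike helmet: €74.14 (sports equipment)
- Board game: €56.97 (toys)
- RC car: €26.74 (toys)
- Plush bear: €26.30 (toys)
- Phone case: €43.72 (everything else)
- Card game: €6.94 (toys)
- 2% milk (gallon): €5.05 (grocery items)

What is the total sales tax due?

Bike helmet €74.14: sports equipment → 6.5% + 0.5% transit = 7% → €5.19
Board game €56.97: toys → 3.75% + 2.75% transit = 6.5% → €3.70
RC car €26.74: toys → 3.75% + 2.75% transit = 6.5% → €1.74
Plush bear €26.30: toys → 3.75% + 2.75% transit = 6.5% → €1.71
Phone case €43.72: everything else → 7% + 1% transit = 8% → €3.50
Card game €6.94: toys → 3.75% + 2.75% transit = 6.5% → €0.45
2% milk (gallon) €5.05: grocery items → 0% + 0% transit = 0% → €0.00
Total tax = €5.19 + €3.70 + €1.74 + €1.71 + €3.50 + €0.45 = €16.29

€16.29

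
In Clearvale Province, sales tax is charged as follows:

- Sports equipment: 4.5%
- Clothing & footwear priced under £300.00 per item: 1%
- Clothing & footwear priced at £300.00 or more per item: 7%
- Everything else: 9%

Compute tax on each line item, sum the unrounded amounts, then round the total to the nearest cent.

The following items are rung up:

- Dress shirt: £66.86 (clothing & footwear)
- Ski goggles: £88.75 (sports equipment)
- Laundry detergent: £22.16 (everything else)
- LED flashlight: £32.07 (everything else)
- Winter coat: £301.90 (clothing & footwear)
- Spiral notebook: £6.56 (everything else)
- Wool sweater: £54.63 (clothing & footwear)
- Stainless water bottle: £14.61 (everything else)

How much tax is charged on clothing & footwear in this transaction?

Dress shirt £66.86: clothing & footwear, under £300.00 → 1% → £0.6686
Winter coat £301.90: clothing & footwear, £300.00 or more → 7% → £21.133
Wool sweater £54.63: clothing & footwear, under £300.00 → 1% → £0.5463
Tax on clothing & footwear: unrounded sum = £22.3479 → £22.35

£22.35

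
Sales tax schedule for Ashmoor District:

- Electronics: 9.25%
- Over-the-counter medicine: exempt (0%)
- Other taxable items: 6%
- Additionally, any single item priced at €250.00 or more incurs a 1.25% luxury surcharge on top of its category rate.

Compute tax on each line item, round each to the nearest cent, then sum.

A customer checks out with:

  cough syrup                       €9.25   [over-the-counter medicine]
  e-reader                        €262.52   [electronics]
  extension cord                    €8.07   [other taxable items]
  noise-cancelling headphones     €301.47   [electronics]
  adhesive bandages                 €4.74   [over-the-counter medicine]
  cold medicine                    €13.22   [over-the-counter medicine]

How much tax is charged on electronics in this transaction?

€59.21

E-reader €262.52: electronics → 9.25% + 1.25% surcharge = 10.5% → €27.56
Noise-cancelling headphones €301.47: electronics → 9.25% + 1.25% surcharge = 10.5% → €31.65
Tax on electronics = €27.56 + €31.65 = €59.21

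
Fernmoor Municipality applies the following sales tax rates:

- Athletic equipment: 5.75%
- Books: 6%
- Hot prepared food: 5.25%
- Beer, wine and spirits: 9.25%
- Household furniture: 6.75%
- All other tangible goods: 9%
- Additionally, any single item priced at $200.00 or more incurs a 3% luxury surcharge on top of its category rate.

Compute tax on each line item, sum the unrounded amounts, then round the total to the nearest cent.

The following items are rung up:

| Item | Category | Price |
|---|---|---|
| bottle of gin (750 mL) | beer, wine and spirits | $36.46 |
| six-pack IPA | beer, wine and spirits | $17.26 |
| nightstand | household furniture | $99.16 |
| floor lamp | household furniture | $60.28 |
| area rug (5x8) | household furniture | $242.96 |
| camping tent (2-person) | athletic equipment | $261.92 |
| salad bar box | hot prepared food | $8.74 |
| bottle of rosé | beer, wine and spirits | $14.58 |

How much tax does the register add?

Bottle of gin (750 mL) $36.46: beer, wine and spirits → 9.25% → $3.37255
Six-pack IPA $17.26: beer, wine and spirits → 9.25% → $1.59655
Nightstand $99.16: household furniture → 6.75% → $6.6933
Floor lamp $60.28: household furniture → 6.75% → $4.0689
Area rug (5x8) $242.96: household furniture → 6.75% + 3% surcharge = 9.75% → $23.6886
Camping tent (2-person) $261.92: athletic equipment → 5.75% + 3% surcharge = 8.75% → $22.918
Salad bar box $8.74: hot prepared food → 5.25% → $0.45885
Bottle of rosé $14.58: beer, wine and spirits → 9.25% → $1.34865
Unrounded tax sum = $64.1454 → $64.15

$64.15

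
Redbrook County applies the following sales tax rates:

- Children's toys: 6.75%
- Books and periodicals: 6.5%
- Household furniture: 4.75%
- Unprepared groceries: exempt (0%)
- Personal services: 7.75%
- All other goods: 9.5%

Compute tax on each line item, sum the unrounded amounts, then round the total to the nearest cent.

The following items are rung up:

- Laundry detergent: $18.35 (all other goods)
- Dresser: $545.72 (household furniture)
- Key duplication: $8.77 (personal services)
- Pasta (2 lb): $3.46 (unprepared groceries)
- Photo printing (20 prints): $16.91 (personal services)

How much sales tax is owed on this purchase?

Laundry detergent $18.35: all other goods → 9.5% → $1.74325
Dresser $545.72: household furniture → 4.75% → $25.9217
Key duplication $8.77: personal services → 7.75% → $0.679675
Pasta (2 lb) $3.46: unprepared groceries → 0% → $0.00
Photo printing (20 prints) $16.91: personal services → 7.75% → $1.310525
Unrounded tax sum = $29.65515 → $29.66

$29.66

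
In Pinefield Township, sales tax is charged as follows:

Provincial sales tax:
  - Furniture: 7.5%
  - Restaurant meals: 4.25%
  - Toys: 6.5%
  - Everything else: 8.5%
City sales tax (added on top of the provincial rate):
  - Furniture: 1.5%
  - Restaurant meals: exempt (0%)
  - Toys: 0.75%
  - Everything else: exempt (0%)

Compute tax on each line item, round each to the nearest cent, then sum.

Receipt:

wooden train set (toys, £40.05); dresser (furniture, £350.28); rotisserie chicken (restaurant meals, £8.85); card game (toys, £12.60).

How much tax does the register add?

£35.72

Wooden train set £40.05: toys → 6.5% + 0.75% city = 7.25% → £2.90
Dresser £350.28: furniture → 7.5% + 1.5% city = 9% → £31.53
Rotisserie chicken £8.85: restaurant meals → 4.25% + 0% city = 4.25% → £0.38
Card game £12.60: toys → 6.5% + 0.75% city = 7.25% → £0.91
Total tax = £2.90 + £31.53 + £0.38 + £0.91 = £35.72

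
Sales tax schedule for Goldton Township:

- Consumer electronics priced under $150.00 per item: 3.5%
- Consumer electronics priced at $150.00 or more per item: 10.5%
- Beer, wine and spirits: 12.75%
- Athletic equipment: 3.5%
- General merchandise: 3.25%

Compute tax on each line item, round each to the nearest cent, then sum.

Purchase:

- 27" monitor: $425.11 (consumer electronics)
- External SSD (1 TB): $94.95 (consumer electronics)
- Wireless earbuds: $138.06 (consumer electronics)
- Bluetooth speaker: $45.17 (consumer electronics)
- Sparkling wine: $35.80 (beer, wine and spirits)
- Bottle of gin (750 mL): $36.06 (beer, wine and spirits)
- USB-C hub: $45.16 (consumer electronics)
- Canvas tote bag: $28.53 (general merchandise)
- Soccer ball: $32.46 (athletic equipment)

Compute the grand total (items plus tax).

$948.48

27" monitor $425.11: consumer electronics, $150.00 or more → 10.5% → $44.64
External SSD (1 TB) $94.95: consumer electronics, under $150.00 → 3.5% → $3.32
Wireless earbuds $138.06: consumer electronics, under $150.00 → 3.5% → $4.83
Bluetooth speaker $45.17: consumer electronics, under $150.00 → 3.5% → $1.58
Sparkling wine $35.80: beer, wine and spirits → 12.75% → $4.56
Bottle of gin (750 mL) $36.06: beer, wine and spirits → 12.75% → $4.60
USB-C hub $45.16: consumer electronics, under $150.00 → 3.5% → $1.58
Canvas tote bag $28.53: general merchandise → 3.25% → $0.93
Soccer ball $32.46: athletic equipment → 3.5% → $1.14
Subtotal = $881.30; tax = $67.18; total due = $948.48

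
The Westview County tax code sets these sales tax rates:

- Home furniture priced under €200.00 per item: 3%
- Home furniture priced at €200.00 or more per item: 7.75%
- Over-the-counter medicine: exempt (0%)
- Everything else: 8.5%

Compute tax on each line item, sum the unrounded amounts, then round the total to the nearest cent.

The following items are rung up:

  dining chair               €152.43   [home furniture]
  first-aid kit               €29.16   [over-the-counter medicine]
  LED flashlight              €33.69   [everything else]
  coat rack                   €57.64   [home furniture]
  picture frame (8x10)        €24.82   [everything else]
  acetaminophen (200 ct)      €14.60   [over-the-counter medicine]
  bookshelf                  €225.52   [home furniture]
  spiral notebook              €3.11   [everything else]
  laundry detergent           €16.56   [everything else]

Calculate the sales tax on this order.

Dining chair €152.43: home furniture, under €200.00 → 3% → €4.5729
First-aid kit €29.16: over-the-counter medicine → 0% → €0.00
LED flashlight €33.69: everything else → 8.5% → €2.86365
Coat rack €57.64: home furniture, under €200.00 → 3% → €1.7292
Picture frame (8x10) €24.82: everything else → 8.5% → €2.1097
Acetaminophen (200 ct) €14.60: over-the-counter medicine → 0% → €0.00
Bookshelf €225.52: home furniture, €200.00 or more → 7.75% → €17.4778
Spiral notebook €3.11: everything else → 8.5% → €0.26435
Laundry detergent €16.56: everything else → 8.5% → €1.4076
Unrounded tax sum = €30.4252 → €30.43

€30.43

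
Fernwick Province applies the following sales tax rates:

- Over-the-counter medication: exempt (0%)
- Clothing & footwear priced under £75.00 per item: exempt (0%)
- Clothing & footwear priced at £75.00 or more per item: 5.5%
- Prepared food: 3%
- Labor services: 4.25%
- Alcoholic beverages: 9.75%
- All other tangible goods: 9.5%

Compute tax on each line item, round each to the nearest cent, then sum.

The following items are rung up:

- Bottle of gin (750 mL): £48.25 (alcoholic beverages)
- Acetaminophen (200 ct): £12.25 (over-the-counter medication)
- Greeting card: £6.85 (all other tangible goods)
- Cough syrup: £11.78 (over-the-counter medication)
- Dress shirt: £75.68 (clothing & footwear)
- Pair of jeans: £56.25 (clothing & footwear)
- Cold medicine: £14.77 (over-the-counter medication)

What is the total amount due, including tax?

Bottle of gin (750 mL) £48.25: alcoholic beverages → 9.75% → £4.70
Acetaminophen (200 ct) £12.25: over-the-counter medication → 0% → £0.00
Greeting card £6.85: all other tangible goods → 9.5% → £0.65
Cough syrup £11.78: over-the-counter medication → 0% → £0.00
Dress shirt £75.68: clothing & footwear, £75.00 or more → 5.5% → £4.16
Pair of jeans £56.25: clothing & footwear, under £75.00 → 0% → £0.00
Cold medicine £14.77: over-the-counter medication → 0% → £0.00
Subtotal = £225.83; tax = £9.51; total due = £235.34

£235.34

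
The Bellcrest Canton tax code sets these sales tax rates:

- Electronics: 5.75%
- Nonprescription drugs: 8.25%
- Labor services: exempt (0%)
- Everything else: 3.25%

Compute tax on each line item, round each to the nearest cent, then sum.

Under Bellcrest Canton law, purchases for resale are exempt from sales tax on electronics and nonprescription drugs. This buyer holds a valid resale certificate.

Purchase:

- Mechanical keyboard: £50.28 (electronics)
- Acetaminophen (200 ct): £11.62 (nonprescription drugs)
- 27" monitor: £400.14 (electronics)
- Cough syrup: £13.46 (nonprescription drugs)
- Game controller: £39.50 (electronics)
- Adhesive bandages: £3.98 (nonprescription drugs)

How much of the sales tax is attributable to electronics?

£0.00

Mechanical keyboard £50.28: electronics, buyer-exempt → 0% → £0.00
27" monitor £400.14: electronics, buyer-exempt → 0% → £0.00
Game controller £39.50: electronics, buyer-exempt → 0% → £0.00
Tax on electronics = £0.00 + £0.00 + £0.00 = £0.00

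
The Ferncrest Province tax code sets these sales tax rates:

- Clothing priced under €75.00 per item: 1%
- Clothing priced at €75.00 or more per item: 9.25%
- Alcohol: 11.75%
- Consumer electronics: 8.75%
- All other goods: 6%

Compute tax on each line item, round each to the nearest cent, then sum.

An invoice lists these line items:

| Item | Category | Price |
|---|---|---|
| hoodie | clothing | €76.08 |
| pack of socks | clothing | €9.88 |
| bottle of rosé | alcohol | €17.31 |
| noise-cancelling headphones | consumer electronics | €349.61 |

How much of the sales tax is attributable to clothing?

Hoodie €76.08: clothing, €75.00 or more → 9.25% → €7.04
Pack of socks €9.88: clothing, under €75.00 → 1% → €0.10
Tax on clothing = €7.04 + €0.10 = €7.14

€7.14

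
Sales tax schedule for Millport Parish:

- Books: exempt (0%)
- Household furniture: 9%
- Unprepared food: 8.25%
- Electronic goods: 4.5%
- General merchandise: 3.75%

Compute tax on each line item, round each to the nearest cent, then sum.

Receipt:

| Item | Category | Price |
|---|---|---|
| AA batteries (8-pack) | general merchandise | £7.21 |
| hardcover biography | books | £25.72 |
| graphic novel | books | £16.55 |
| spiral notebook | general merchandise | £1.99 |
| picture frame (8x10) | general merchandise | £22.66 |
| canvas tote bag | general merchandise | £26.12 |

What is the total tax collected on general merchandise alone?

£2.17

AA batteries (8-pack) £7.21: general merchandise → 3.75% → £0.27
Spiral notebook £1.99: general merchandise → 3.75% → £0.07
Picture frame (8x10) £22.66: general merchandise → 3.75% → £0.85
Canvas tote bag £26.12: general merchandise → 3.75% → £0.98
Tax on general merchandise = £0.27 + £0.07 + £0.85 + £0.98 = £2.17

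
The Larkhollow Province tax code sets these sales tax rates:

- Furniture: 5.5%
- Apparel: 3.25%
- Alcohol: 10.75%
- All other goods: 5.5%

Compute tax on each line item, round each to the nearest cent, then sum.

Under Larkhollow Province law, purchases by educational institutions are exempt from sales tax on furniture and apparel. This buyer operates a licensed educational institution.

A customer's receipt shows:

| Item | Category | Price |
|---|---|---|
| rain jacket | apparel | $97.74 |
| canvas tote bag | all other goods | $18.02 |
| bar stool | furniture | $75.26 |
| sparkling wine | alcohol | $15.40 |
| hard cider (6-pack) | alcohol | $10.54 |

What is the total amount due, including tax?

Rain jacket $97.74: apparel, buyer-exempt → 0% → $0.00
Canvas tote bag $18.02: all other goods → 5.5% → $0.99
Bar stool $75.26: furniture, buyer-exempt → 0% → $0.00
Sparkling wine $15.40: alcohol → 10.75% → $1.66
Hard cider (6-pack) $10.54: alcohol → 10.75% → $1.13
Subtotal = $216.96; tax = $3.78; total due = $220.74

$220.74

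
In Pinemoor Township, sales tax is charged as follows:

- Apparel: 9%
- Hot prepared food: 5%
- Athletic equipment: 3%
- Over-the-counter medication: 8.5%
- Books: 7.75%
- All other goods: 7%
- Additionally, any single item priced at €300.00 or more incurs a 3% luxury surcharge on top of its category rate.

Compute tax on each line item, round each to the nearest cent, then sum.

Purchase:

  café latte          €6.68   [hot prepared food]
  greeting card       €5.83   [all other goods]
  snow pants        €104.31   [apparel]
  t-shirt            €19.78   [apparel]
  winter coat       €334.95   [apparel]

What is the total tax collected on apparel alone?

€51.36

Snow pants €104.31: apparel → 9% → €9.39
T-shirt €19.78: apparel → 9% → €1.78
Winter coat €334.95: apparel → 9% + 3% surcharge = 12% → €40.19
Tax on apparel = €9.39 + €1.78 + €40.19 = €51.36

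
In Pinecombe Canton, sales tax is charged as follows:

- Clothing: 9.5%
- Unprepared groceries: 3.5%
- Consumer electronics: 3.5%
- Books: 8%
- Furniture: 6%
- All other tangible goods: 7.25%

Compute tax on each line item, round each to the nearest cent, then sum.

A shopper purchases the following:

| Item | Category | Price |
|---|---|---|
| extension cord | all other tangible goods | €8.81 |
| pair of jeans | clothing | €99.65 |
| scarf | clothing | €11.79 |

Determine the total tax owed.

€11.23

Extension cord €8.81: all other tangible goods → 7.25% → €0.64
Pair of jeans €99.65: clothing → 9.5% → €9.47
Scarf €11.79: clothing → 9.5% → €1.12
Total tax = €0.64 + €9.47 + €1.12 = €11.23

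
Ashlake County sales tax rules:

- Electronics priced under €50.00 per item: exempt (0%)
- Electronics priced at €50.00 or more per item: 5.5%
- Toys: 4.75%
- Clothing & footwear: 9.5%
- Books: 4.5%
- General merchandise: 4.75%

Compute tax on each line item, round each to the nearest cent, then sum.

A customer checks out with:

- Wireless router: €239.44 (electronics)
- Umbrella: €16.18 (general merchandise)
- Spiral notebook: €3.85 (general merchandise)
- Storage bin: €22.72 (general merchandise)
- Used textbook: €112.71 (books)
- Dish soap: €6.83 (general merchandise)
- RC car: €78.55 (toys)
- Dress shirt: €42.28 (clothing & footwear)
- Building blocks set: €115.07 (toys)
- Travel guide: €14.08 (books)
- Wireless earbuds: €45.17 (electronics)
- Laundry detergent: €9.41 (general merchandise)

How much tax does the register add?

€34.89

Wireless router €239.44: electronics, €50.00 or more → 5.5% → €13.17
Umbrella €16.18: general merchandise → 4.75% → €0.77
Spiral notebook €3.85: general merchandise → 4.75% → €0.18
Storage bin €22.72: general merchandise → 4.75% → €1.08
Used textbook €112.71: books → 4.5% → €5.07
Dish soap €6.83: general merchandise → 4.75% → €0.32
RC car €78.55: toys → 4.75% → €3.73
Dress shirt €42.28: clothing & footwear → 9.5% → €4.02
Building blocks set €115.07: toys → 4.75% → €5.47
Travel guide €14.08: books → 4.5% → €0.63
Wireless earbuds €45.17: electronics, under €50.00 → 0% → €0.00
Laundry detergent €9.41: general merchandise → 4.75% → €0.45
Total tax = €13.17 + €0.77 + €0.18 + €1.08 + €5.07 + €0.32 + €3.73 + €4.02 + €5.47 + €0.63 + €0.45 = €34.89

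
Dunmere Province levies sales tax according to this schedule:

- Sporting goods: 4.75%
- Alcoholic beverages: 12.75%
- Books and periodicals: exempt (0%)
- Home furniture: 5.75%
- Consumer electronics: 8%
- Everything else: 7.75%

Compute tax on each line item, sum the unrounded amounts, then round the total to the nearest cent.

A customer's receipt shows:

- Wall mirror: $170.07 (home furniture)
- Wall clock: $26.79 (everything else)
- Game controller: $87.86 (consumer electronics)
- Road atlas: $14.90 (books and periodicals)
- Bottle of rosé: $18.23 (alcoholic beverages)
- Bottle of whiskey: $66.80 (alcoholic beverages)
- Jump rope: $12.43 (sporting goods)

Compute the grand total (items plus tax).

Wall mirror $170.07: home furniture → 5.75% → $9.779025
Wall clock $26.79: everything else → 7.75% → $2.076225
Game controller $87.86: consumer electronics → 8% → $7.0288
Road atlas $14.90: books and periodicals → 0% → $0.00
Bottle of rosé $18.23: alcoholic beverages → 12.75% → $2.324325
Bottle of whiskey $66.80: alcoholic beverages → 12.75% → $8.517
Jump rope $12.43: sporting goods → 4.75% → $0.590425
Subtotal = $397.08; unrounded tax = $30.3158 → $30.32; total due = $427.40

$427.40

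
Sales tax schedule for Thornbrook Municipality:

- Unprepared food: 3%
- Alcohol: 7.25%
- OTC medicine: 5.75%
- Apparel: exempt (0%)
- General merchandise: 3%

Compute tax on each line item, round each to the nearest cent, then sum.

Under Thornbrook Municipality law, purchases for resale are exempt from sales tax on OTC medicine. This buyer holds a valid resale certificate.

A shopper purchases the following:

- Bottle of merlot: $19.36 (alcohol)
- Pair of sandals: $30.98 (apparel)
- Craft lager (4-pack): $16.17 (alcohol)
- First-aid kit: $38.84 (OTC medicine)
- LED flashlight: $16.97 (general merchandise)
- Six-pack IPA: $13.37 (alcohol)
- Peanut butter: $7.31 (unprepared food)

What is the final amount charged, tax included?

Bottle of merlot $19.36: alcohol → 7.25% → $1.40
Pair of sandals $30.98: apparel → 0% → $0.00
Craft lager (4-pack) $16.17: alcohol → 7.25% → $1.17
First-aid kit $38.84: OTC medicine, buyer-exempt → 0% → $0.00
LED flashlight $16.97: general merchandise → 3% → $0.51
Six-pack IPA $13.37: alcohol → 7.25% → $0.97
Peanut butter $7.31: unprepared food → 3% → $0.22
Subtotal = $143.00; tax = $4.27; total due = $147.27

$147.27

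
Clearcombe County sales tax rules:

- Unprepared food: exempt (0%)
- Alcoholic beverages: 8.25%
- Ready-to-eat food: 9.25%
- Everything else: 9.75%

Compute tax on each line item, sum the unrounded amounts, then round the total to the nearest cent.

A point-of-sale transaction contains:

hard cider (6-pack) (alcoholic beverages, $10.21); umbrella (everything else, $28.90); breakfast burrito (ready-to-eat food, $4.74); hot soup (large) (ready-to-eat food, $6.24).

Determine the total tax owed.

$4.68

Hard cider (6-pack) $10.21: alcoholic beverages → 8.25% → $0.842325
Umbrella $28.90: everything else → 9.75% → $2.81775
Breakfast burrito $4.74: ready-to-eat food → 9.25% → $0.43845
Hot soup (large) $6.24: ready-to-eat food → 9.25% → $0.5772
Unrounded tax sum = $4.675725 → $4.68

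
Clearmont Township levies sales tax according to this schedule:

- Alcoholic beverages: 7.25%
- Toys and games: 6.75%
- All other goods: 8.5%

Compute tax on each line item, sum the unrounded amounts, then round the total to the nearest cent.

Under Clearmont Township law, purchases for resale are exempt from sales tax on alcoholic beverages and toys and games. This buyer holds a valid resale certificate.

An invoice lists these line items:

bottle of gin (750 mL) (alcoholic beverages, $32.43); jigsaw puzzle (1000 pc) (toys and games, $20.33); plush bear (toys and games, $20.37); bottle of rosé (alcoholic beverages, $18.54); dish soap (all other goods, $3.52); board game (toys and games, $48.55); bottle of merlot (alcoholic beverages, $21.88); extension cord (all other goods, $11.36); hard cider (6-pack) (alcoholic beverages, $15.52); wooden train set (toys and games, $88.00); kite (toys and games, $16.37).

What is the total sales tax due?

Bottle of gin (750 mL) $32.43: alcoholic beverages, buyer-exempt → 0% → $0.00
Jigsaw puzzle (1000 pc) $20.33: toys and games, buyer-exempt → 0% → $0.00
Plush bear $20.37: toys and games, buyer-exempt → 0% → $0.00
Bottle of rosé $18.54: alcoholic beverages, buyer-exempt → 0% → $0.00
Dish soap $3.52: all other goods → 8.5% → $0.2992
Board game $48.55: toys and games, buyer-exempt → 0% → $0.00
Bottle of merlot $21.88: alcoholic beverages, buyer-exempt → 0% → $0.00
Extension cord $11.36: all other goods → 8.5% → $0.9656
Hard cider (6-pack) $15.52: alcoholic beverages, buyer-exempt → 0% → $0.00
Wooden train set $88.00: toys and games, buyer-exempt → 0% → $0.00
Kite $16.37: toys and games, buyer-exempt → 0% → $0.00
Unrounded tax sum = $1.2648 → $1.26

$1.26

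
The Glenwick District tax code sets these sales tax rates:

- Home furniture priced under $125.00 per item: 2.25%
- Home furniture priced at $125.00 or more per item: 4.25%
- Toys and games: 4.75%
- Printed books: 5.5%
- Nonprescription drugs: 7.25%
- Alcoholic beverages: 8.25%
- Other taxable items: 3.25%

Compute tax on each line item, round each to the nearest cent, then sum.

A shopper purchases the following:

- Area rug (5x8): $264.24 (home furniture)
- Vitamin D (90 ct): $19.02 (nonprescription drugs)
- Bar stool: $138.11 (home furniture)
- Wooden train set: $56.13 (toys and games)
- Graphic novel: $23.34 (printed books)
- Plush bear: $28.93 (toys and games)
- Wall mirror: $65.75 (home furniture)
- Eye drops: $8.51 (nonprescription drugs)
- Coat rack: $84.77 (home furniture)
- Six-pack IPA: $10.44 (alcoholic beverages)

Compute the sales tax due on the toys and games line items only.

$4.04

Wooden train set $56.13: toys and games → 4.75% → $2.67
Plush bear $28.93: toys and games → 4.75% → $1.37
Tax on toys and games = $2.67 + $1.37 = $4.04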